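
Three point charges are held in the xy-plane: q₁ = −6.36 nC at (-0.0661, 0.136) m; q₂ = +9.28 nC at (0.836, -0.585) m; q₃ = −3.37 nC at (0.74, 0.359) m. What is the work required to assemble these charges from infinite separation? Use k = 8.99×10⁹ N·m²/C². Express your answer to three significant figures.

The assembly work is the sum of pairwise potential energies, U = Σ_{i<j} kqᵢqⱼ/rᵢⱼ.
Pair separations: r₁₂ = 1.15 m, r₁₃ = 0.836 m, r₂₃ = 0.949 m.
U = (-4.59×10⁻⁷) + (2.30×10⁻⁷) + (-2.96×10⁻⁷) = -5.25×10⁻⁷ J.

-5.25×10⁻⁷ J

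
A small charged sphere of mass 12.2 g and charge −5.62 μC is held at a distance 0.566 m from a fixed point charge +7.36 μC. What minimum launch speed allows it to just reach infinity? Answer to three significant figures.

To just escape, total mechanical energy must reach zero at infinity: ½mv²_min + U = 0, so ½mv²_min = −U = |kQq|/r.
|U| = |kQq|/r = (8.99×10⁹ N·m²/C²)(7.36×10⁻⁶)(5.62×10⁻⁶)/(0.566) = 0.657 J.
v_min = √(2|U|/m) = √(2·0.657/0.0122) = 10.4 m/s.

10.4 m/s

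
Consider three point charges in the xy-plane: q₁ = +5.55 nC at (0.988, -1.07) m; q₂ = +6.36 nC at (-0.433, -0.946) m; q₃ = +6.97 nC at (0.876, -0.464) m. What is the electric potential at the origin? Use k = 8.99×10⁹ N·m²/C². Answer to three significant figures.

152 V

Electric potential is a scalar, so the contributions from each charge add algebraically: V = Σ kqᵢ/rᵢ.
Distances from the field point to each charge: r₁ = 1.46 m, r₂ = 1.04 m, r₃ = 0.991 m.
V = k[(5.55×10⁻⁹)/(1.46) + (6.36×10⁻⁹)/(1.04) + (6.97×10⁻⁹)/(0.991)] = 152 V.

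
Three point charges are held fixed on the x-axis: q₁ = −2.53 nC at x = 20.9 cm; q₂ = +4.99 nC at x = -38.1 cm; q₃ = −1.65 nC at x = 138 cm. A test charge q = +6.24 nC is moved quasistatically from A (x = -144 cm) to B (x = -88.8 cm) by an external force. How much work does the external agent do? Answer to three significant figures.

For quasistatic motion the external work equals the change in potential energy: W_ext = qΔV = q(V_B − V_A).
At A: distances to the source charges are 1.65 m, 1.06 m, 2.82 m; V_A = Σ kqᵢ/rᵢ = 23.3 V.
At B: distances to the source charges are 1.10 m, 0.507 m, 2.27 m; V_B = Σ kqᵢ/rᵢ = 61.2 V.
ΔV = V_B − V_A = 37.9 V.
W_ext = qΔV = (6.24×10⁻⁹ C)(37.9 V) = 2.36×10⁻⁷ J.

2.36×10⁻⁷ J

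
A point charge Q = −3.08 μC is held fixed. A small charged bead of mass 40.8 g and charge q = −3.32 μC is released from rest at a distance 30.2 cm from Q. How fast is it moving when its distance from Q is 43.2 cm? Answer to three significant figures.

Only the electrostatic force acts, so mechanical energy is conserved: ½mv² = U₁ − U₂ = kQq(1/r₁ − 1/r₂).
U₁ − U₂ = (8.99×10⁹ N·m²/C²)(-3.08×10⁻⁶ C)(-3.32×10⁻⁶ C)(1/0.302 − 1/0.432) = 0.0916 J.
v = √(2·0.0916/0.0408) = 2.12 m/s.

2.12 m/s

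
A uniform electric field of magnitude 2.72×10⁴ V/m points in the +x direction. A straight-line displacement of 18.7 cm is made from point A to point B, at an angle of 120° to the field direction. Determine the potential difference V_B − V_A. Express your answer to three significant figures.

2540 V

Only the component of displacement along E changes the potential: ΔV = −E·d·cosθ.
ΔV = −(2.72×10⁴ V/m)(0.187 m)cos120° = 2540 V.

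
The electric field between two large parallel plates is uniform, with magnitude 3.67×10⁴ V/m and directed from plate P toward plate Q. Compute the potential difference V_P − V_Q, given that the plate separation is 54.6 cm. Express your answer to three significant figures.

2.00×10⁴ V

In a uniform field, potential decreases in the direction of E: ΔV = −E·d for a displacement d parallel to E.
Going from Q to P is a displacement of 54.6 cm opposite to the field, so V_P − V_Q = +Ed = 2.00×10⁴ V.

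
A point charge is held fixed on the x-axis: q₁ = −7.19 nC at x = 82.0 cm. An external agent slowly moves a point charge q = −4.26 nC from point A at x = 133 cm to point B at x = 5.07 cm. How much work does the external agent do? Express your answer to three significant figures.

For quasistatic motion the external work equals the change in potential energy: W_ext = qΔV = q(V_B − V_A).
At A: distance to the source charge is 0.510 m; V_A = kq₁/r = -127 V.
At B: distance to the source charge is 0.769 m; V_B = kq₁/r = -84.0 V.
ΔV = V_B − V_A = 42.7 V.
W_ext = qΔV = (-4.26×10⁻⁹ C)(42.7 V) = -1.82×10⁻⁷ J.

-1.82×10⁻⁷ J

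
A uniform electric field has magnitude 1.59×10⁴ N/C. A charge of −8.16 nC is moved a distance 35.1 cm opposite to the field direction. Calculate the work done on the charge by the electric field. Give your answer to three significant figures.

The potential change for a displacement 35.1 cm opposite to the field direction is ΔV = +Ed = 5580 V.
W_field = −qΔV = 4.55×10⁻⁵ J.

4.55×10⁻⁵ J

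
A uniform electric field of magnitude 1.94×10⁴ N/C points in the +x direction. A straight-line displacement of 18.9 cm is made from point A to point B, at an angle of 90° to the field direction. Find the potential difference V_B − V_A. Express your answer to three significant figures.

0 V

Only the component of displacement along E changes the potential: ΔV = −E·d·cosθ.
ΔV = −(1.94×10⁴ V/m)(0.189 m)cos90° = 0 V.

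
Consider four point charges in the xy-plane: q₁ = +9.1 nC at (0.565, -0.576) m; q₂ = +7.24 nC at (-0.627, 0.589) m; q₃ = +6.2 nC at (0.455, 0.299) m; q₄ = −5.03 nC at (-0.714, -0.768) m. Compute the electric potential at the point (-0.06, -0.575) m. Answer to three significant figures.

170 V

Electric potential is a scalar, so the contributions from each charge add algebraically: V = Σ kqᵢ/rᵢ.
Distances from the field point to each charge: r₁ = 0.625 m, r₂ = 1.29 m, r₃ = 1.01 m, r₄ = 0.682 m.
V = k[(9.10×10⁻⁹)/(0.625) + (7.24×10⁻⁹)/(1.29) + (6.20×10⁻⁹)/(1.01) + (-5.03×10⁻⁹)/(0.682)] = 170 V.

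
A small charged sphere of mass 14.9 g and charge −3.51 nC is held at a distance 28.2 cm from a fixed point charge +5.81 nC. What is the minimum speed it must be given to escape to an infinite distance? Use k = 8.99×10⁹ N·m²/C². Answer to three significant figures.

9.34×10⁻³ m/s

To just escape, total mechanical energy must reach zero at infinity: ½mv²_min + U = 0, so ½mv²_min = −U = |kQq|/r.
|U| = |kQq|/r = (8.99×10⁹ N·m²/C²)(5.81×10⁻⁹)(3.51×10⁻⁹)/(0.282) = 6.50×10⁻⁷ J.
v_min = √(2|U|/m) = √(2·6.50×10⁻⁷/0.0149) = 9.34×10⁻³ m/s.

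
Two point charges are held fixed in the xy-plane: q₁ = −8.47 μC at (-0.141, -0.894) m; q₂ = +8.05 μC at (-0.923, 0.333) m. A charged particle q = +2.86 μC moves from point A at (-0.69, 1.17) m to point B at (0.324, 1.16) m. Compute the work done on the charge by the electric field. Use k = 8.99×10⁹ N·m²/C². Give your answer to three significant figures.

The work done by the electric force is W_field = −ΔU = −q(V_B − V_A) = q(V_A − V_B).
At A: distances to the source charges are 2.14 m, 0.869 m; V_A = Σ kqᵢ/rᵢ = 4.76×10⁴ V.
At B: distances to the source charges are 2.11 m, 1.50 m; V_B = Σ kqᵢ/rᵢ = 1.22×10⁴ V.
ΔV = V_B − V_A = -3.54×10⁴ V.
W_field = −qΔV = −(2.86×10⁻⁶ C)(-3.54×10⁴ V) = 0.101 J.

0.101 J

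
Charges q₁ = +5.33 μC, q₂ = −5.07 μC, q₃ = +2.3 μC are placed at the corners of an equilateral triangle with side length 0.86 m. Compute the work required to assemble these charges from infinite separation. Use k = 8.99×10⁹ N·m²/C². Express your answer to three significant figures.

-0.276 J

The work to assemble the configuration equals its total potential energy, U = Σ kqᵢqⱼ/rᵢⱼ over all pairs.
All three pair separations equal the side length, 0.860 m.
U = (-0.282) + (0.128) + (-0.122) = -0.276 J.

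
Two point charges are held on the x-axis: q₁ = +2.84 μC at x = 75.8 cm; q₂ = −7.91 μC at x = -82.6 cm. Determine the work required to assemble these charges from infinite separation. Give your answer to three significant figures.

-0.127 J

The assembly work is the sum of pairwise potential energies, U = Σ_{i<j} kqᵢqⱼ/rᵢⱼ.
Pair separations: r₁₂ = 1.58 m.
U = (-0.127) = -0.127 J.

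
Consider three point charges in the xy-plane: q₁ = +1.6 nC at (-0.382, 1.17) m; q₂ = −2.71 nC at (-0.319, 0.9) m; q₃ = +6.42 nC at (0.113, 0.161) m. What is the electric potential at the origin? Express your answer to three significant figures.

280 V

The total potential is the scalar sum of each charge's contribution, V = Σ kqᵢ/rᵢ.
Distances from the field point to each charge: r₁ = 1.23 m, r₂ = 0.955 m, r₃ = 0.197 m.
V = k[(1.60×10⁻⁹)/(1.23) + (-2.71×10⁻⁹)/(0.955) + (6.42×10⁻⁹)/(0.197)] = 280 V.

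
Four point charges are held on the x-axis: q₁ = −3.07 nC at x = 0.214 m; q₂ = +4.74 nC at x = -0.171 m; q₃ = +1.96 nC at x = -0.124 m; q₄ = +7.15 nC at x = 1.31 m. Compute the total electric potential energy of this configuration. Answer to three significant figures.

The assembly work is the sum of pairwise potential energies, U = Σ_{i<j} kqᵢqⱼ/rᵢⱼ.
Pair separations: r₁₂ = 0.385 m, r₁₃ = 0.338 m, r₁₄ = 1.10 m, r₂₃ = 0.0470 m, r₂₄ = 1.48 m, r₃₄ = 1.43 m.
Summing all 6 pair terms gives U = 1.39×10⁻⁶ J.

1.39×10⁻⁶ J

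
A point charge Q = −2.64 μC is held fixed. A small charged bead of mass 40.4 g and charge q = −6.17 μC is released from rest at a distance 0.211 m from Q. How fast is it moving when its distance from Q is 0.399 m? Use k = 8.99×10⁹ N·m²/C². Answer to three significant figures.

Only the electrostatic force acts, so mechanical energy is conserved: ½mv² = U₁ − U₂ = kQq(1/r₁ − 1/r₂).
U₁ − U₂ = (8.99×10⁹ N·m²/C²)(-2.64×10⁻⁶ C)(-6.17×10⁻⁶ C)(1/0.211 − 1/0.399) = 0.327 J.
v = √(2·0.327/0.0404) = 4.02 m/s.

4.02 m/s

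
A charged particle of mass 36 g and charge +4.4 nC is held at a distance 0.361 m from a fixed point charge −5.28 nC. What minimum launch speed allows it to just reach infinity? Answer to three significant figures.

5.67×10⁻³ m/s

To just escape, total mechanical energy must reach zero at infinity: ½mv²_min + U = 0, so ½mv²_min = −U = |kQq|/r.
|U| = |kQq|/r = (8.99×10⁹ N·m²/C²)(5.28×10⁻⁹)(4.40×10⁻⁹)/(0.361) = 5.79×10⁻⁷ J.
v_min = √(2|U|/m) = √(2·5.79×10⁻⁷/0.0360) = 5.67×10⁻³ m/s.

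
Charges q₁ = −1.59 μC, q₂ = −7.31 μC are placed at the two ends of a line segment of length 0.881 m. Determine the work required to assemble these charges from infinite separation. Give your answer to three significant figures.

The assembly work is the sum of pairwise potential energies, U = Σ_{i<j} kqᵢqⱼ/rᵢⱼ.
The separation is r = 0.881 m.
U = (0.119) = 0.119 J.

0.119 J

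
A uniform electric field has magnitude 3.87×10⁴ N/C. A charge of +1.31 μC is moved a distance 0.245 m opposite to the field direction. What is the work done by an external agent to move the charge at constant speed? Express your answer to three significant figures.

0.0124 J

The potential change for a displacement 0.245 m opposite to the field direction is ΔV = +Ed = 9480 V.
W_ext = qΔV = 0.0124 J.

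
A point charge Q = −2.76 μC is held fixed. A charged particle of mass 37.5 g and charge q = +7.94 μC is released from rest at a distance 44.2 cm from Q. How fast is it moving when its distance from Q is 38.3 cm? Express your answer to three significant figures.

1.91 m/s

Only the electrostatic force acts, so mechanical energy is conserved: ½mv² = U₁ − U₂ = kQq(1/r₁ − 1/r₂).
U₁ − U₂ = (8.99×10⁹ N·m²/C²)(-2.76×10⁻⁶ C)(7.94×10⁻⁶ C)(1/0.442 − 1/0.383) = 0.0687 J.
v = √(2·0.0687/0.0375) = 1.91 m/s.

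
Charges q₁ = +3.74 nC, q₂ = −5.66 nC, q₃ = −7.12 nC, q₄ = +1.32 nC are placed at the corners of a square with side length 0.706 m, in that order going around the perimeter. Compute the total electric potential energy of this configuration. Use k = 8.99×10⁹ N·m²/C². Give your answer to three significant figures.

-1.20×10⁻⁷ J

The assembly work is the sum of pairwise potential energies, U = Σ_{i<j} kqᵢqⱼ/rᵢⱼ.
The four side pairs have separation 0.706 m and the two diagonal pairs 0.998 m.
Summing all 6 pair terms gives U = -1.20×10⁻⁷ J.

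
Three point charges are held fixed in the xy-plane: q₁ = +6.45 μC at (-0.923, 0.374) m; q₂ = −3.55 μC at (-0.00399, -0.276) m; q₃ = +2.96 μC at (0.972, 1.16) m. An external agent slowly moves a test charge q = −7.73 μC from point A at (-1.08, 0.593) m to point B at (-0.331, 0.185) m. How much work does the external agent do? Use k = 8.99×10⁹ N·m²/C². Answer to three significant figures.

1.17 J

For quasistatic motion the external work equals the change in potential energy: W_ext = qΔV = q(V_B − V_A).
At A: distances to the source charges are 0.269 m, 1.38 m, 2.13 m; V_A = Σ kqᵢ/rᵢ = 2.05×10⁵ V.
At B: distances to the source charges are 0.621 m, 0.565 m, 1.63 m; V_B = Σ kqᵢ/rᵢ = 5.32×10⁴ V.
ΔV = V_B − V_A = -1.51×10⁵ V.
W_ext = qΔV = (-7.73×10⁻⁶ C)(-1.51×10⁵ V) = 1.17 J.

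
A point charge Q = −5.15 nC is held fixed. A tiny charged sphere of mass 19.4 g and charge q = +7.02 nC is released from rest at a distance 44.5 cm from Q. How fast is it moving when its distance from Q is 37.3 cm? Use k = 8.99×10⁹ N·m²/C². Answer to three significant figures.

3.81×10⁻³ m/s

Only the electrostatic force acts, so mechanical energy is conserved: ½mv² = U₁ − U₂ = kQq(1/r₁ − 1/r₂).
U₁ − U₂ = (8.99×10⁹ N·m²/C²)(-5.15×10⁻⁹ C)(7.02×10⁻⁹ C)(1/0.445 − 1/0.373) = 1.41×10⁻⁷ J.
v = √(2·1.41×10⁻⁷/0.0194) = 3.81×10⁻³ m/s.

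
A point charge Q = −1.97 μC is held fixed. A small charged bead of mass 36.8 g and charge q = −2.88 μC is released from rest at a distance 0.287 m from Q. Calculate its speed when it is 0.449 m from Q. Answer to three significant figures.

Only the electrostatic force acts, so mechanical energy is conserved: ½mv² = U₁ − U₂ = kQq(1/r₁ − 1/r₂).
U₁ − U₂ = (8.99×10⁹ N·m²/C²)(-1.97×10⁻⁶ C)(-2.88×10⁻⁶ C)(1/0.287 − 1/0.449) = 0.0641 J.
v = √(2·0.0641/0.0368) = 1.87 m/s.

1.87 m/s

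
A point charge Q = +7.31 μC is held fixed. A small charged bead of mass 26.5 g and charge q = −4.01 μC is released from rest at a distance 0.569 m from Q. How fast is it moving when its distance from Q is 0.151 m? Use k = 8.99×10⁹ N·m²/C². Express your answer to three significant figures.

Only the electrostatic force acts, so mechanical energy is conserved: ½mv² = U₁ − U₂ = kQq(1/r₁ − 1/r₂).
U₁ − U₂ = (8.99×10⁹ N·m²/C²)(7.31×10⁻⁶ C)(-4.01×10⁻⁶ C)(1/0.569 − 1/0.151) = 1.28 J.
v = √(2·1.28/0.0265) = 9.84 m/s.

9.84 m/s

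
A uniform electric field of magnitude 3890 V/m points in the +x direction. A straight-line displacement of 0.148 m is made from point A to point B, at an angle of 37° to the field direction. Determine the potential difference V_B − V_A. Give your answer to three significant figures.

-460 V

Only the component of displacement along E changes the potential: ΔV = −E·d·cosθ.
ΔV = −(3890 V/m)(0.148 m)cos37° = -460 V.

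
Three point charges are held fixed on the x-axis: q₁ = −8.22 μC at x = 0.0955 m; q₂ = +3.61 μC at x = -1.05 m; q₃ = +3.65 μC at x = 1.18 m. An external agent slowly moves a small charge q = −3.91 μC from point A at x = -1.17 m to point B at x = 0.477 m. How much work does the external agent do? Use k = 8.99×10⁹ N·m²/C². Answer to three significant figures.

1.38 J

For quasistatic motion the external work equals the change in potential energy: W_ext = qΔV = q(V_B − V_A).
At A: distances to the source charges are 1.27 m, 0.120 m, 2.35 m; V_A = Σ kqᵢ/rᵢ = 2.26×10⁵ V.
At B: distances to the source charges are 0.381 m, 1.53 m, 0.703 m; V_B = Σ kqᵢ/rᵢ = -1.26×10⁵ V.
ΔV = V_B − V_A = -3.52×10⁵ V.
W_ext = qΔV = (-3.91×10⁻⁶ C)(-3.52×10⁵ V) = 1.38 J.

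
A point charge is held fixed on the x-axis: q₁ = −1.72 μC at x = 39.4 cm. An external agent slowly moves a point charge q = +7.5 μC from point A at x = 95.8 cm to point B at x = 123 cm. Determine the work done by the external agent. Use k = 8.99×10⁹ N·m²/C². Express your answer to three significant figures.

For quasistatic motion the external work equals the change in potential energy: W_ext = qΔV = q(V_B − V_A).
At A: distance to the source charge is 0.564 m; V_A = kq₁/r = -2.74×10⁴ V.
At B: distance to the source charge is 0.836 m; V_B = kq₁/r = -1.85×10⁴ V.
ΔV = V_B − V_A = 8920 V.
W_ext = qΔV = (7.50×10⁻⁶ C)(8920 V) = 0.0669 J.

0.0669 J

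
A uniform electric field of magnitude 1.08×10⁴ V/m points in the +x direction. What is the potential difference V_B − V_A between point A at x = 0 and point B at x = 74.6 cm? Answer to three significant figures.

In a uniform field, potential decreases in the direction of E: V_B − V_A = −E·Δx.
V_B − V_A = −(1.08×10⁴ V/m)(0.746 m) = -8060 V.

-8060 V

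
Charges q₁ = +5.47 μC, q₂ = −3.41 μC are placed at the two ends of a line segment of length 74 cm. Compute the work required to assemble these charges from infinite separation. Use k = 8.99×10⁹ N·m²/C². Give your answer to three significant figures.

The work to assemble the configuration equals its total potential energy, U = Σ kqᵢqⱼ/rᵢⱼ over all pairs.
The separation is r = 0.740 m.
U = (-0.227) = -0.227 J.

-0.227 J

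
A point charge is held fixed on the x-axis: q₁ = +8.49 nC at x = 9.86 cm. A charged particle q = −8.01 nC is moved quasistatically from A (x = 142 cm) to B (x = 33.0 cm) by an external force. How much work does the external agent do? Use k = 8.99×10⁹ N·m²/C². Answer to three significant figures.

For quasistatic motion the external work equals the change in potential energy: W_ext = qΔV = q(V_B − V_A).
At A: distance to the source charge is 1.32 m; V_A = kq₁/r = 57.8 V.
At B: distance to the source charge is 0.231 m; V_B = kq₁/r = 330 V.
ΔV = V_B − V_A = 272 V.
W_ext = qΔV = (-8.01×10⁻⁹ C)(272 V) = -2.18×10⁻⁶ J.

-2.18×10⁻⁶ J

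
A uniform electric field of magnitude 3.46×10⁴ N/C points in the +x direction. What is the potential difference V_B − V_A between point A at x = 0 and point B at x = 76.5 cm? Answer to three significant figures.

-2.65×10⁴ V

In a uniform field, potential decreases in the direction of E: V_B − V_A = −E·Δx.
V_B − V_A = −(3.46×10⁴ V/m)(0.765 m) = -2.65×10⁴ V.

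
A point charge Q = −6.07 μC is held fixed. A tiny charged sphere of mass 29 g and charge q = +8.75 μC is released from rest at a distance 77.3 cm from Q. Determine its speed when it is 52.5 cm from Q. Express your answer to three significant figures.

Only the electrostatic force acts, so mechanical energy is conserved: ½mv² = U₁ − U₂ = kQq(1/r₁ − 1/r₂).
U₁ − U₂ = (8.99×10⁹ N·m²/C²)(-6.07×10⁻⁶ C)(8.75×10⁻⁶ C)(1/0.773 − 1/0.525) = 0.292 J.
v = √(2·0.292/0.0290) = 4.49 m/s.

4.49 m/s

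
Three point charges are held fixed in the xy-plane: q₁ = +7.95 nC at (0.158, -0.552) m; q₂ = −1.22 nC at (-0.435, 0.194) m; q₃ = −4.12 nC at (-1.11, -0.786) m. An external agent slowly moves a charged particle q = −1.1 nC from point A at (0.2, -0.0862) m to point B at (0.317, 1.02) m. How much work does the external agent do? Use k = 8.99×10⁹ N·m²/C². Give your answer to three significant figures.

For quasistatic motion the external work equals the change in potential energy: W_ext = qΔV = q(V_B − V_A).
At A: distances to the source charges are 0.468 m, 0.694 m, 1.49 m; V_A = Σ kqᵢ/rᵢ = 112 V.
At B: distances to the source charges are 1.58 m, 1.12 m, 2.30 m; V_B = Σ kqᵢ/rᵢ = 19.3 V.
ΔV = V_B − V_A = -92.8 V.
W_ext = qΔV = (-1.10×10⁻⁹ C)(-92.8 V) = 1.02×10⁻⁷ J.

1.02×10⁻⁷ J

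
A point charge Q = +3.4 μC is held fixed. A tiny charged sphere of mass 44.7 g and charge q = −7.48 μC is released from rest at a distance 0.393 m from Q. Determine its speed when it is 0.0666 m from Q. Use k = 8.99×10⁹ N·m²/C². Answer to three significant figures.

11.3 m/s

Only the electrostatic force acts, so mechanical energy is conserved: ½mv² = U₁ − U₂ = kQq(1/r₁ − 1/r₂).
U₁ − U₂ = (8.99×10⁹ N·m²/C²)(3.40×10⁻⁶ C)(-7.48×10⁻⁶ C)(1/0.393 − 1/0.0666) = 2.85 J.
v = √(2·2.85/0.0447) = 11.3 m/s.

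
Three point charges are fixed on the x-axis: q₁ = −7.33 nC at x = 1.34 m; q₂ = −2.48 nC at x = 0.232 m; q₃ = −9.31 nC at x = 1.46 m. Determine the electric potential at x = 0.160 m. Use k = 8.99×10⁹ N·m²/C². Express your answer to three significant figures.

-430 V

The total potential is the scalar sum of each charge's contribution, V = Σ kqᵢ/rᵢ.
Distances from the field point to each charge: r₁ = 1.18 m, r₂ = 0.0720 m, r₃ = 1.30 m.
V = k[(-7.33×10⁻⁹)/(1.18) + (-2.48×10⁻⁹)/(0.0720) + (-9.31×10⁻⁹)/(1.30)] = -430 V.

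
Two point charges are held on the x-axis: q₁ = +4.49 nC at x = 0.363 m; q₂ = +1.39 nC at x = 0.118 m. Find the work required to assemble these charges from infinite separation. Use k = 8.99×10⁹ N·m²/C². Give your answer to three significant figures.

2.29×10⁻⁷ J

The work to assemble the configuration equals its total potential energy, U = Σ kqᵢqⱼ/rᵢⱼ over all pairs.
Pair separations: r₁₂ = 0.245 m.
U = (2.29×10⁻⁷) = 2.29×10⁻⁷ J.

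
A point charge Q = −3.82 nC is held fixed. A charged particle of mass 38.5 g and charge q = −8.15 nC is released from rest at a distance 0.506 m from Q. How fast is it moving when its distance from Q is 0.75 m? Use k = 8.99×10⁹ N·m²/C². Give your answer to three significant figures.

3.06×10⁻³ m/s

Only the electrostatic force acts, so mechanical energy is conserved: ½mv² = U₁ − U₂ = kQq(1/r₁ − 1/r₂).
U₁ − U₂ = (8.99×10⁹ N·m²/C²)(-3.82×10⁻⁹ C)(-8.15×10⁻⁹ C)(1/0.506 − 1/0.750) = 1.80×10⁻⁷ J.
v = √(2·1.80×10⁻⁷/0.0385) = 3.06×10⁻³ m/s.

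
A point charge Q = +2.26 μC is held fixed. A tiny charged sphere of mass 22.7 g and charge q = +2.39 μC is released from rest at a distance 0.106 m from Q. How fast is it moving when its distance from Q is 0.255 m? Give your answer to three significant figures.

Only the electrostatic force acts, so mechanical energy is conserved: ½mv² = U₁ − U₂ = kQq(1/r₁ − 1/r₂).
U₁ − U₂ = (8.99×10⁹ N·m²/C²)(2.26×10⁻⁶ C)(2.39×10⁻⁶ C)(1/0.106 − 1/0.255) = 0.268 J.
v = √(2·0.268/0.0227) = 4.86 m/s.

4.86 m/s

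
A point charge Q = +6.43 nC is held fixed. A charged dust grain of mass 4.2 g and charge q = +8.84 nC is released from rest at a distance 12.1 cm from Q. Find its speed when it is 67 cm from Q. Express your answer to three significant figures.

0.0406 m/s

Only the electrostatic force acts, so mechanical energy is conserved: ½mv² = U₁ − U₂ = kQq(1/r₁ − 1/r₂).
U₁ − U₂ = (8.99×10⁹ N·m²/C²)(6.43×10⁻⁹ C)(8.84×10⁻⁹ C)(1/0.121 − 1/0.670) = 3.46×10⁻⁶ J.
v = √(2·3.46×10⁻⁶/4.20×10⁻³) = 0.0406 m/s.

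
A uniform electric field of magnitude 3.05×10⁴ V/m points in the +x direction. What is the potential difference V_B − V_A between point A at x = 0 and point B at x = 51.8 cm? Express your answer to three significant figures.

In a uniform field, potential decreases in the direction of E: V_B − V_A = −E·Δx.
V_B − V_A = −(3.05×10⁴ V/m)(0.518 m) = -1.58×10⁴ V.

-1.58×10⁴ V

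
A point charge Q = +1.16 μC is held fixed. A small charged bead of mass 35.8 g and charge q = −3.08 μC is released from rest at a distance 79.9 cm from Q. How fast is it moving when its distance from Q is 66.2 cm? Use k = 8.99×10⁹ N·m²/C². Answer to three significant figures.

Only the electrostatic force acts, so mechanical energy is conserved: ½mv² = U₁ − U₂ = kQq(1/r₁ − 1/r₂).
U₁ − U₂ = (8.99×10⁹ N·m²/C²)(1.16×10⁻⁶ C)(-3.08×10⁻⁶ C)(1/0.799 − 1/0.662) = 8.32×10⁻³ J.
v = √(2·8.32×10⁻³/0.0358) = 0.682 m/s.

0.682 m/s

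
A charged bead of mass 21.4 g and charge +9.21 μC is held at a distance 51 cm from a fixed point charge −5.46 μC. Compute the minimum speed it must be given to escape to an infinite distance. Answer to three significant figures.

9.10 m/s

To just escape, total mechanical energy must reach zero at infinity: ½mv²_min + U = 0, so ½mv²_min = −U = |kQq|/r.
|U| = |kQq|/r = (8.99×10⁹ N·m²/C²)(5.46×10⁻⁶)(9.21×10⁻⁶)/(0.510) = 0.886 J.
v_min = √(2|U|/m) = √(2·0.886/0.0214) = 9.10 m/s.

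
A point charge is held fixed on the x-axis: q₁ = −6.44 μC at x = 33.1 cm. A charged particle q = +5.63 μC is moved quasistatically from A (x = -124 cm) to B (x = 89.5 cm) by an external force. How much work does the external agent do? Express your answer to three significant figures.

-0.370 J

For quasistatic motion the external work equals the change in potential energy: W_ext = qΔV = q(V_B − V_A).
At A: distance to the source charge is 1.57 m; V_A = kq₁/r = -3.69×10⁴ V.
At B: distance to the source charge is 0.564 m; V_B = kq₁/r = -1.03×10⁵ V.
ΔV = V_B − V_A = -6.58×10⁴ V.
W_ext = qΔV = (5.63×10⁻⁶ C)(-6.58×10⁴ V) = -0.370 J.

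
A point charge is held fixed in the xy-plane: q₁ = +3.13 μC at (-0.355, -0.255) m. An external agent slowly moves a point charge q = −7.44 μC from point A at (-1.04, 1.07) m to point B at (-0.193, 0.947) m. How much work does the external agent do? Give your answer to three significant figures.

-0.0323 J

For quasistatic motion the external work equals the change in potential energy: W_ext = qΔV = q(V_B − V_A).
At A: distance to the source charge is 1.49 m; V_A = kq₁/r = 1.89×10⁴ V.
At B: distance to the source charge is 1.21 m; V_B = kq₁/r = 2.32×10⁴ V.
ΔV = V_B − V_A = 4340 V.
W_ext = qΔV = (-7.44×10⁻⁶ C)(4340 V) = -0.0323 J.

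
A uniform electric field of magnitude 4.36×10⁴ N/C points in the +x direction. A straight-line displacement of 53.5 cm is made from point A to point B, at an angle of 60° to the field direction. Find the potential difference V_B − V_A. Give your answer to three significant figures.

-1.17×10⁴ V

Only the component of displacement along E changes the potential: ΔV = −E·d·cosθ.
ΔV = −(4.36×10⁴ V/m)(0.535 m)cos60° = -1.17×10⁴ V.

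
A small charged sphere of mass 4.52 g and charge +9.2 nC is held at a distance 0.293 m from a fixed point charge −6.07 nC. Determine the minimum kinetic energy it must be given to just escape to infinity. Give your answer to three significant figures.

1.71×10⁻⁶ J

To just escape, total mechanical energy must reach zero at infinity: ½mv²_min + U = 0, so ½mv²_min = −U = |kQq|/r.
|U| = |kQq|/r = (8.99×10⁹ N·m²/C²)(6.07×10⁻⁹)(9.20×10⁻⁹)/(0.293) = 1.71×10⁻⁶ J.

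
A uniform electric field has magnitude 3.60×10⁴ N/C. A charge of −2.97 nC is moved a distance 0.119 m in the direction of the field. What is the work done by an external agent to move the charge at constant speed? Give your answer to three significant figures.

1.27×10⁻⁵ J

The potential change for a displacement 0.119 m in the direction of the field is ΔV = −Ed = -4280 V.
W_ext = qΔV = 1.27×10⁻⁵ J.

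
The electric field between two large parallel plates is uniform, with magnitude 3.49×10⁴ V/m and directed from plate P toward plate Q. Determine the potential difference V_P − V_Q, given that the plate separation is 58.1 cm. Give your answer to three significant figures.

2.03×10⁴ V

In a uniform field, potential decreases in the direction of E: ΔV = −E·d for a displacement d parallel to E.
Going from Q to P is a displacement of 58.1 cm opposite to the field, so V_P − V_Q = +Ed = 2.03×10⁴ V.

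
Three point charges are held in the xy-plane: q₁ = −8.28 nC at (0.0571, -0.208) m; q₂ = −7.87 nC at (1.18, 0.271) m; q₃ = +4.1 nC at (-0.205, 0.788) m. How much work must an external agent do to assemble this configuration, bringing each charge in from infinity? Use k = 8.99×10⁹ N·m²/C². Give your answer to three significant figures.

-1.27×10⁻⁸ J

The assembly work is the sum of pairwise potential energies, U = Σ_{i<j} kqᵢqⱼ/rᵢⱼ.
Pair separations: r₁₂ = 1.22 m, r₁₃ = 1.03 m, r₂₃ = 1.48 m.
U = (4.80×10⁻⁷) + (-2.96×10⁻⁷) + (-1.96×10⁻⁷) = -1.27×10⁻⁸ J.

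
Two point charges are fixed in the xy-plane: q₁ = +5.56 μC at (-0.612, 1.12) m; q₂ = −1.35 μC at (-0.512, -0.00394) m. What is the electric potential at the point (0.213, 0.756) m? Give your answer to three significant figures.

4.39×10⁴ V

The total potential is the scalar sum of each charge's contribution, V = Σ kqᵢ/rᵢ.
Distances from the field point to each charge: r₁ = 0.902 m, r₂ = 1.05 m.
V = k[(5.56×10⁻⁶)/(0.902) + (-1.35×10⁻⁶)/(1.05)] = 4.39×10⁴ V.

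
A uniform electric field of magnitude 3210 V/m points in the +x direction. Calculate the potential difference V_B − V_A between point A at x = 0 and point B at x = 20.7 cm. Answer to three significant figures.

-664 V

In a uniform field, potential decreases in the direction of E: V_B − V_A = −E·Δx.
V_B − V_A = −(3210 V/m)(0.207 m) = -664 V.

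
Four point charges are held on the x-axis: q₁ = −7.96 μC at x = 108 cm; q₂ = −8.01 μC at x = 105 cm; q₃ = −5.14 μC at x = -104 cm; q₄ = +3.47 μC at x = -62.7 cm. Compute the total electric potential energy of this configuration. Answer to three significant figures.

18.8 J

The assembly work is the sum of pairwise potential energies, U = Σ_{i<j} kqᵢqⱼ/rᵢⱼ.
Pair separations: r₁₂ = 0.0300 m, r₁₃ = 2.12 m, r₁₄ = 1.71 m, r₂₃ = 2.09 m, r₂₄ = 1.68 m, r₃₄ = 0.413 m.
Summing all 6 pair terms gives U = 18.8 J.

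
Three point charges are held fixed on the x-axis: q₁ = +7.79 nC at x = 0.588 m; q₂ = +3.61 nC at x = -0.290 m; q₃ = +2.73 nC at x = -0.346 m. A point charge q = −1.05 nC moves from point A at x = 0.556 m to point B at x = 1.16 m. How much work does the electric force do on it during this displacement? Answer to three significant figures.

-2.20×10⁻⁶ J

The work done by the electric force is W_field = −ΔU = −q(V_B − V_A) = q(V_A − V_B).
At A: distances to the source charges are 0.0320 m, 0.846 m, 0.902 m; V_A = Σ kqᵢ/rᵢ = 2250 V.
At B: distances to the source charges are 0.572 m, 1.45 m, 1.51 m; V_B = Σ kqᵢ/rᵢ = 161 V.
ΔV = V_B − V_A = -2090 V.
W_field = −qΔV = −(-1.05×10⁻⁹ C)(-2090 V) = -2.20×10⁻⁶ J.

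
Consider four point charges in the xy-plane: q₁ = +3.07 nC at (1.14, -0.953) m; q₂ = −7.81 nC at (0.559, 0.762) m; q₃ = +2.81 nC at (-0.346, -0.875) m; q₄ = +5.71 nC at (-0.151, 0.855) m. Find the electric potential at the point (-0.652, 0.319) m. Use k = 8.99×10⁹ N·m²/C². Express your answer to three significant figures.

48.6 V

Electric potential is a scalar, so the contributions from each charge add algebraically: V = Σ kqᵢ/rᵢ.
Distances from the field point to each charge: r₁ = 2.20 m, r₂ = 1.29 m, r₃ = 1.23 m, r₄ = 0.734 m.
V = k[(3.07×10⁻⁹)/(2.20) + (-7.81×10⁻⁹)/(1.29) + (2.81×10⁻⁹)/(1.23) + (5.71×10⁻⁹)/(0.734)] = 48.6 V.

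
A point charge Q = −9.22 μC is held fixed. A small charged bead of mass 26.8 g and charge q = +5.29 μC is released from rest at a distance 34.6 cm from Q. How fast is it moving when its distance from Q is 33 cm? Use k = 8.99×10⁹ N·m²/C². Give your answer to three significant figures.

2.14 m/s

Only the electrostatic force acts, so mechanical energy is conserved: ½mv² = U₁ − U₂ = kQq(1/r₁ − 1/r₂).
U₁ − U₂ = (8.99×10⁹ N·m²/C²)(-9.22×10⁻⁶ C)(5.29×10⁻⁶ C)(1/0.346 − 1/0.330) = 0.0614 J.
v = √(2·0.0614/0.0268) = 2.14 m/s.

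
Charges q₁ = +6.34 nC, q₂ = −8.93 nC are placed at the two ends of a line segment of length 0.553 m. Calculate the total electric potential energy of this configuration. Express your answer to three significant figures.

-9.20×10⁻⁷ J

The assembly work is the sum of pairwise potential energies, U = Σ_{i<j} kqᵢqⱼ/rᵢⱼ.
The separation is r = 0.553 m.
U = (-9.20×10⁻⁷) = -9.20×10⁻⁷ J.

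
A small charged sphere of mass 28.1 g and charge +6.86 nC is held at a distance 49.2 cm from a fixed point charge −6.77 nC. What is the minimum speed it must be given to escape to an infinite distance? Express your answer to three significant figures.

To just escape, total mechanical energy must reach zero at infinity: ½mv²_min + U = 0, so ½mv²_min = −U = |kQq|/r.
|U| = |kQq|/r = (8.99×10⁹ N·m²/C²)(6.77×10⁻⁹)(6.86×10⁻⁹)/(0.492) = 8.49×10⁻⁷ J.
v_min = √(2|U|/m) = √(2·8.49×10⁻⁷/0.0281) = 7.77×10⁻³ m/s.

7.77×10⁻³ m/s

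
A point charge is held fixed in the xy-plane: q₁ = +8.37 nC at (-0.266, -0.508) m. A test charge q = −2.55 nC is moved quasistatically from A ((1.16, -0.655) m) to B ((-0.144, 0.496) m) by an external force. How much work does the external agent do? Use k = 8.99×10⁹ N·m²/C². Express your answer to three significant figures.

-5.59×10⁻⁸ J

For quasistatic motion the external work equals the change in potential energy: W_ext = qΔV = q(V_B − V_A).
At A: distance to the source charge is 1.43 m; V_A = kq₁/r = 52.5 V.
At B: distance to the source charge is 1.01 m; V_B = kq₁/r = 74.4 V.
ΔV = V_B − V_A = 21.9 V.
W_ext = qΔV = (-2.55×10⁻⁹ C)(21.9 V) = -5.59×10⁻⁸ J.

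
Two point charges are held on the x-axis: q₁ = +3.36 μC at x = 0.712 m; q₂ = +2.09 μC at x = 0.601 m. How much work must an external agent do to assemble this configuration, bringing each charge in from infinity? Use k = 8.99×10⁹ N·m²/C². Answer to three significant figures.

The work to assemble the configuration equals its total potential energy, U = Σ kqᵢqⱼ/rᵢⱼ over all pairs.
Pair separations: r₁₂ = 0.111 m.
U = (0.569) = 0.569 J.

0.569 J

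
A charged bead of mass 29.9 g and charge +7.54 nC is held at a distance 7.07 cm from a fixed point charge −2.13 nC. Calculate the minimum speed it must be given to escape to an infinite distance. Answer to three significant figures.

0.0117 m/s

To just escape, total mechanical energy must reach zero at infinity: ½mv²_min + U = 0, so ½mv²_min = −U = |kQq|/r.
|U| = |kQq|/r = (8.99×10⁹ N·m²/C²)(2.13×10⁻⁹)(7.54×10⁻⁹)/(0.0707) = 2.04×10⁻⁶ J.
v_min = √(2|U|/m) = √(2·2.04×10⁻⁶/0.0299) = 0.0117 m/s.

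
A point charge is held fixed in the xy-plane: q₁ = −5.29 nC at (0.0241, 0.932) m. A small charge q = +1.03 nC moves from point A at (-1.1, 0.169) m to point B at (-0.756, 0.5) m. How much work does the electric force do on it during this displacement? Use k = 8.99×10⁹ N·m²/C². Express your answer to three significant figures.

1.89×10⁻⁸ J

The work done by the electric force is W_field = −ΔU = −q(V_B − V_A) = q(V_A − V_B).
At A: distance to the source charge is 1.36 m; V_A = kq₁/r = -35.0 V.
At B: distance to the source charge is 0.892 m; V_B = kq₁/r = -53.3 V.
ΔV = V_B − V_A = -18.3 V.
W_field = −qΔV = −(1.03×10⁻⁹ C)(-18.3 V) = 1.89×10⁻⁸ J.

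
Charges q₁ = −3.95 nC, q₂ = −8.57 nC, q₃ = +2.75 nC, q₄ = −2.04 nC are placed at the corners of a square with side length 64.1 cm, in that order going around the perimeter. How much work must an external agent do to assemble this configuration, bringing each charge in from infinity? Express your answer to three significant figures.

2.44×10⁻⁷ J

The assembly work is the sum of pairwise potential energies, U = Σ_{i<j} kqᵢqⱼ/rᵢⱼ.
The four side pairs have separation 0.641 m and the two diagonal pairs 0.907 m.
Summing all 6 pair terms gives U = 2.44×10⁻⁷ J.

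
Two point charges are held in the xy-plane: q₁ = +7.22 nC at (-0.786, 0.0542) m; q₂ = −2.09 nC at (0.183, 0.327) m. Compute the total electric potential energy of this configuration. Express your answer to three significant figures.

The assembly work is the sum of pairwise potential energies, U = Σ_{i<j} kqᵢqⱼ/rᵢⱼ.
Pair separations: r₁₂ = 1.01 m.
U = (-1.35×10⁻⁷) = -1.35×10⁻⁷ J.

-1.35×10⁻⁷ J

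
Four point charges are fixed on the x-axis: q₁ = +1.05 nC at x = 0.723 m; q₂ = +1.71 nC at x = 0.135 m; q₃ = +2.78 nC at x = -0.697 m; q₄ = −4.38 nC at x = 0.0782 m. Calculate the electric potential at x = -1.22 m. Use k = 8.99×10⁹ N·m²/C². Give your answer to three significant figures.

33.7 V

The total potential is the scalar sum of each charge's contribution, V = Σ kqᵢ/rᵢ.
Distances from the field point to each charge: r₁ = 1.94 m, r₂ = 1.35 m, r₃ = 0.523 m, r₄ = 1.30 m.
V = k[(1.05×10⁻⁹)/(1.94) + (1.71×10⁻⁹)/(1.35) + (2.78×10⁻⁹)/(0.523) + (-4.38×10⁻⁹)/(1.30)] = 33.7 V.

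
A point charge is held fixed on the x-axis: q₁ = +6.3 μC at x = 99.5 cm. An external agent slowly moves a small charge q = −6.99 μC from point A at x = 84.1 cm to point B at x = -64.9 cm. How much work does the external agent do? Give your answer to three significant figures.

2.33 J

For quasistatic motion the external work equals the change in potential energy: W_ext = qΔV = q(V_B − V_A).
At A: distance to the source charge is 0.154 m; V_A = kq₁/r = 3.68×10⁵ V.
At B: distance to the source charge is 1.64 m; V_B = kq₁/r = 3.45×10⁴ V.
ΔV = V_B − V_A = -3.33×10⁵ V.
W_ext = qΔV = (-6.99×10⁻⁶ C)(-3.33×10⁵ V) = 2.33 J.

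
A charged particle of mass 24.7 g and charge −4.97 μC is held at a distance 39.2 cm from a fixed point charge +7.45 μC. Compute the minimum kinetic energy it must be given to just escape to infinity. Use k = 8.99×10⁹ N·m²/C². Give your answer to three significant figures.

To just escape, total mechanical energy must reach zero at infinity: ½mv²_min + U = 0, so ½mv²_min = −U = |kQq|/r.
|U| = |kQq|/r = (8.99×10⁹ N·m²/C²)(7.45×10⁻⁶)(4.97×10⁻⁶)/(0.392) = 0.849 J.

0.849 J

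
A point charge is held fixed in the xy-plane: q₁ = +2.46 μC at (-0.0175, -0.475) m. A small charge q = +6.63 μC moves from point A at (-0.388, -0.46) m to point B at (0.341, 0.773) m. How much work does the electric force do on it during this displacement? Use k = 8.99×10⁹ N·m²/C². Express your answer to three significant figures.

The work done by the electric force is W_field = −ΔU = −q(V_B − V_A) = q(V_A − V_B).
At A: distance to the source charge is 0.371 m; V_A = kq₁/r = 5.96×10⁴ V.
At B: distance to the source charge is 1.30 m; V_B = kq₁/r = 1.70×10⁴ V.
ΔV = V_B − V_A = -4.26×10⁴ V.
W_field = −qΔV = −(6.63×10⁻⁶ C)(-4.26×10⁴ V) = 0.283 J.

0.283 J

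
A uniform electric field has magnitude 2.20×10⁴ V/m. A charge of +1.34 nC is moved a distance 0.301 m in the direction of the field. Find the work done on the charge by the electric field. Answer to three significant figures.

8.87×10⁻⁶ J

The potential change for a displacement 0.301 m in the direction of the field is ΔV = −Ed = -6620 V.
W_field = −qΔV = 8.87×10⁻⁶ J.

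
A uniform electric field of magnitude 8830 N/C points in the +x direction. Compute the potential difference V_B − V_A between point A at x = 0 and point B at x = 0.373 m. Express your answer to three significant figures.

In a uniform field, potential decreases in the direction of E: V_B − V_A = −E·Δx.
V_B − V_A = −(8830 V/m)(0.373 m) = -3290 V.

-3290 V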